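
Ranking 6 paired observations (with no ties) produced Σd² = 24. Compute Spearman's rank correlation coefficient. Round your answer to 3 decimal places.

ρ = 1 − 6Σd² / [n(n²−1)] = 1 − 6×24 / (6×35)
  = 1 − 144/210 = 1 − 0.6857 ≈ 0.314

0.314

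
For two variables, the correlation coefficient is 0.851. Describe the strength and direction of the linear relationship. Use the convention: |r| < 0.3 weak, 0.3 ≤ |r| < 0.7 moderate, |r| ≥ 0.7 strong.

r = 0.851 > 0 so the relationship is positive.
|r| = 0.851, which falls in the strong range.

strong positive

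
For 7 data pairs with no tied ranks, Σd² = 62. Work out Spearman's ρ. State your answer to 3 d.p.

-0.107

ρ = 1 − 6Σd² / [n(n²−1)] = 1 − 6×62 / (7×48)
  = 1 − 372/336 = 1 − 1.1071 ≈ -0.107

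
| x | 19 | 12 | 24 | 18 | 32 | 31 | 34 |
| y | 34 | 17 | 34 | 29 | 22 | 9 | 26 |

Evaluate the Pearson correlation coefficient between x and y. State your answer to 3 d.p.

-0.213

n = 7, Σx = 170, Σy = 171, Σx² = 4546, Σy² = 4683, Σxy = 4055
nΣxy − ΣxΣy = 28385 − 29070 = -685
nΣx² − (Σx)² = 31822 − 28900 = 2922; nΣy² − (Σy)² = 32781 − 29241 = 3540
r = -685 / √(2922 × 3540) = -685 / 3216.1903 ≈ -0.213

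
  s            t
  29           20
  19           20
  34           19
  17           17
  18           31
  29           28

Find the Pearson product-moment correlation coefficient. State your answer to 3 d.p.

-0.099

n = 6, Σs = 146, Σt = 135, Σs² = 3812, Σt² = 3195, Σst = 3265
nΣst − ΣsΣt = 19590 − 19710 = -120
nΣs² − (Σs)² = 22872 − 21316 = 1556; nΣt² − (Σt)² = 19170 − 18225 = 945
r = -120 / √(1556 × 945) = -120 / 1212.6088 ≈ -0.099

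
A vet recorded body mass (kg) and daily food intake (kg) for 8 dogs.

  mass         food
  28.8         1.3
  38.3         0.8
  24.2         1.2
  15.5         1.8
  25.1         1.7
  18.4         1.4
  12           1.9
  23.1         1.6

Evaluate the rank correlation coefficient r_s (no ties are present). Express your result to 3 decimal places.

-0.786

Rank mass: 7, 8, 5, 2, 6, 3, 1, 4
Rank food: 3, 1, 2, 7, 6, 4, 8, 5
d = rank(mass) − rank(food): 4, 7, 3, -5, 0, -1, -7, -1; Σd² = 150
ρ = 1 − 6Σd² / [n(n²−1)] = 1 − 6×150 / (8×63) = 1 − 900/504 ≈ -0.786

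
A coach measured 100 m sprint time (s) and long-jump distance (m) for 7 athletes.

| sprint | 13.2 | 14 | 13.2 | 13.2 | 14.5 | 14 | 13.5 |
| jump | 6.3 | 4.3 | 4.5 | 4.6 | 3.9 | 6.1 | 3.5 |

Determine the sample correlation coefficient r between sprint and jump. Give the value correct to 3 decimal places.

n = 7, Σx = 95.6, Σy = 33.2, Σx² = 1307.22, Σy² = 164.26, Σxy = 452.68
nΣxy − ΣxΣy = 3168.76 − 3173.92 = -5.16
nΣx² − (Σx)² = 9150.54 − 9139.36 = 11.18; nΣy² − (Σy)² = 1149.82 − 1102.24 = 47.58
r = -5.16 / √(11.18 × 47.58) = -5.16 / 23.0639 ≈ -0.224

-0.224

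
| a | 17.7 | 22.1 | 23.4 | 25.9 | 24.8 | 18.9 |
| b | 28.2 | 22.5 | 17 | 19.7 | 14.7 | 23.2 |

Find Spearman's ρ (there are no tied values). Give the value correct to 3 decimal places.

Rank a: 1, 3, 4, 6, 5, 2
Rank b: 6, 4, 2, 3, 1, 5
d = rank(a) − rank(b): -5, -1, 2, 3, 4, -3; Σd² = 64
ρ = 1 − 6Σd² / [n(n²−1)] = 1 − 6×64 / (6×35) = 1 − 384/210 ≈ -0.829

-0.829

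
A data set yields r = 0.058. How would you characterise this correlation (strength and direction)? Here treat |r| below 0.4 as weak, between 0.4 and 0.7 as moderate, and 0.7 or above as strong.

weak positive

r = 0.058 > 0 so the relationship is positive.
|r| = 0.058, which falls in the weak range.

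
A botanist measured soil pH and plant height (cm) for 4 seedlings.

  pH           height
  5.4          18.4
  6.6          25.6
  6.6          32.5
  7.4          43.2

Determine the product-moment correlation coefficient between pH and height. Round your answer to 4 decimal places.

0.9361

n = 4, Σx = 26, Σy = 119.7, Σx² = 171.04, Σy² = 3916.41, Σxy = 802.5
nΣxy − ΣxΣy = 3210 − 3112.2 = 97.8
nΣx² − (Σx)² = 684.16 − 676 = 8.16; nΣy² − (Σy)² = 15665.64 − 14328.09 = 1337.55
r = 97.8 / √(8.16 × 1337.55) = 97.8 / 104.4720 ≈ 0.9361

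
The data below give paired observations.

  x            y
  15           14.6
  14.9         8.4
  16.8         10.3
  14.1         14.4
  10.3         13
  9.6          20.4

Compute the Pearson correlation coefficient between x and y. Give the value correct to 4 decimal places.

n = 6, Σx = 80.7, Σy = 81.1, Σx² = 1126.31, Σy² = 1182.33, Σxy = 1049.98
nΣxy − ΣxΣy = 6299.88 − 6544.77 = -244.89
nΣx² − (Σx)² = 6757.86 − 6512.49 = 245.37; nΣy² − (Σy)² = 7093.98 − 6577.21 = 516.77
r = -244.89 / √(245.37 × 516.77) = -244.89 / 356.0897 ≈ -0.6877

-0.6877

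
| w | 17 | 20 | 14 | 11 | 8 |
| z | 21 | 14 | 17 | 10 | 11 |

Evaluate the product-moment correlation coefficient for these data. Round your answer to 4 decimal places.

n = 5, Σw = 70, Σz = 73, Σw² = 1070, Σz² = 1147, Σwz = 1073
nΣwz − ΣwΣz = 5365 − 5110 = 255
nΣw² − (Σw)² = 5350 − 4900 = 450; nΣz² − (Σz)² = 5735 − 5329 = 406
r = 255 / √(450 × 406) = 255 / 427.4342 ≈ 0.5966

0.5966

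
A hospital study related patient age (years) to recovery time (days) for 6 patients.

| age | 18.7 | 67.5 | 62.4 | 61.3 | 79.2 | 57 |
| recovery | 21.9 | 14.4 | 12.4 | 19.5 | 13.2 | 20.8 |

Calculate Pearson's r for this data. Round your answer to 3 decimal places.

-0.731

n = 6, Σx = 346.1, Σy = 102.2, Σx² = 22079.03, Σy² = 1827.86, Σxy = 5581.68
nΣxy − ΣxΣy = 33490.08 − 35371.42 = -1881.34
nΣx² − (Σx)² = 132474.18 − 119785.21 = 12688.97; nΣy² − (Σy)² = 10967.16 − 10444.84 = 522.32
r = -1881.34 / √(12688.97 × 522.32) = -1881.34 / 2574.4325 ≈ -0.731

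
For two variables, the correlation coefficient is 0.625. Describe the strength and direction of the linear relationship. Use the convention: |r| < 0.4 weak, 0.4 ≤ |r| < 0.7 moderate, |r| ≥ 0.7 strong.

r = 0.625 > 0 so the relationship is positive.
|r| = 0.625, which falls in the moderate range.

moderate positive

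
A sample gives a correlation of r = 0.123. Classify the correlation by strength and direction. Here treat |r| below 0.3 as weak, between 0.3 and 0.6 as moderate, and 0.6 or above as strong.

weak positive

r = 0.123 > 0 so the relationship is positive.
|r| = 0.123, which falls in the weak range.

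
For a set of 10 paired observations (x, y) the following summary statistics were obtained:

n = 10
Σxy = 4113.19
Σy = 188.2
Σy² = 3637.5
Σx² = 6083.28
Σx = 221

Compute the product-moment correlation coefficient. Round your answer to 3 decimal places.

-0.136

r = (nΣxy − ΣxΣy) / √[(nΣx² − (Σx)²)(nΣy² − (Σy)²)]
Numerator: 10×4113.19 − 221×188.2 = -460.3
Denominator: √[(60832.8 − 48841)(36375 − 35419.24)] = √[11991.8 × 955.76] = 3385.4516
r = -460.3 / 3385.4516 ≈ -0.136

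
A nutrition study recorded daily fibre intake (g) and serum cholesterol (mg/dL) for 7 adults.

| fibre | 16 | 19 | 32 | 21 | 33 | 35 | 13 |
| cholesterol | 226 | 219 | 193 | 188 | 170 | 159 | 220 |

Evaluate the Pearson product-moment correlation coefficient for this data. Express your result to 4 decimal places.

-0.8916

n = 7, Σx = 169, Σy = 1375, Σx² = 4565, Σy² = 274211, Σxy = 31936
nΣxy − ΣxΣy = 223552 − 232375 = -8823
nΣx² − (Σx)² = 31955 − 28561 = 3394; nΣy² − (Σy)² = 1919477 − 1890625 = 28852
r = -8823 / √(3394 × 28852) = -8823 / 9895.6398 ≈ -0.8916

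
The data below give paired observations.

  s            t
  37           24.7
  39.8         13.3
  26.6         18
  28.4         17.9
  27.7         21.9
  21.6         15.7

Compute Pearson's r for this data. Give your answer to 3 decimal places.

0.076

n = 6, Σs = 181.1, Σt = 111.5, Σs² = 5701.01, Σt² = 2157.49, Σst = 3376.15
nΣst − ΣsΣt = 20256.9 − 20192.65 = 64.25
nΣs² − (Σs)² = 34206.06 − 32797.21 = 1408.85; nΣt² − (Σt)² = 12944.94 − 12432.25 = 512.69
r = 64.25 / √(1408.85 × 512.69) = 64.25 / 849.8843 ≈ 0.076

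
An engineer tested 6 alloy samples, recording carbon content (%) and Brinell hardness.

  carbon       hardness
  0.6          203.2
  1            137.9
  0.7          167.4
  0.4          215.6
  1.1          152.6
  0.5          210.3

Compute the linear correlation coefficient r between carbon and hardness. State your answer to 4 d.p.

n = 6, Σx = 4.3, Σy = 1087, Σx² = 3.47, Σy² = 202325.62, Σxy = 736.25
nΣxy − ΣxΣy = 4417.5 − 4674.1 = -256.6
nΣx² − (Σx)² = 20.82 − 18.49 = 2.33; nΣy² − (Σy)² = 1213953.72 − 1181569 = 32384.72
r = -256.6 / √(2.33 × 32384.72) = -256.6 / 274.6933 ≈ -0.9341

-0.9341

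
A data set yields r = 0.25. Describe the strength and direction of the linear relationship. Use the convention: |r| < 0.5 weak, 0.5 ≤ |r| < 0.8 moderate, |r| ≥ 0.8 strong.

weak positive

r = 0.25 > 0 so the relationship is positive.
|r| = 0.25, which falls in the weak range.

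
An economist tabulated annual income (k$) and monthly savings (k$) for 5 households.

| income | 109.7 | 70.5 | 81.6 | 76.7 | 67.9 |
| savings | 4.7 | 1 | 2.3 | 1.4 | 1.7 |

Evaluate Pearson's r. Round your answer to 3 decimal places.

n = 5, Σx = 406.4, Σy = 11.1, Σx² = 34156.2, Σy² = 33.23, Σxy = 996.58
nΣxy − ΣxΣy = 4982.9 − 4511.04 = 471.86
nΣx² − (Σx)² = 170781 − 165160.96 = 5620.04; nΣy² − (Σy)² = 166.15 − 123.21 = 42.94
r = 471.86 / √(5620.04 × 42.94) = 471.86 / 491.2479 ≈ 0.961

0.961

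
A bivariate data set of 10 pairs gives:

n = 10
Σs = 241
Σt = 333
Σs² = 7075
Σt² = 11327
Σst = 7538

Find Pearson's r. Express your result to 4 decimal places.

r = (nΣst − ΣsΣt) / √[(nΣs² − (Σs)²)(nΣt² − (Σt)²)]
Numerator: 10×7538 − 241×333 = -4873
Denominator: √[(70750 − 58081)(113270 − 110889)] = √[12669 × 2381] = 5492.2572
r = -4873 / 5492.2572 ≈ -0.8872

-0.8872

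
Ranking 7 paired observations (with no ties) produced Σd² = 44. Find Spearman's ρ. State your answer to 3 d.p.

ρ = 1 − 6Σd² / [n(n²−1)] = 1 − 6×44 / (7×48)
  = 1 − 264/336 = 1 − 0.7857 ≈ 0.214

0.214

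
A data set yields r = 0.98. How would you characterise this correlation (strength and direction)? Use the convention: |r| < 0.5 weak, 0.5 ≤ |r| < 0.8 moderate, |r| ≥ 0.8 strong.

strong positive

r = 0.98 > 0 so the relationship is positive.
|r| = 0.98, which falls in the strong range.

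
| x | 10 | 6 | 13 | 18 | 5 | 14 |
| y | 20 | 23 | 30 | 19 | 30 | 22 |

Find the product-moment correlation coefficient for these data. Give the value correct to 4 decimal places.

n = 6, Σx = 66, Σy = 144, Σx² = 850, Σy² = 3574, Σxy = 1528
nΣxy − ΣxΣy = 9168 − 9504 = -336
nΣx² − (Σx)² = 5100 − 4356 = 744; nΣy² − (Σy)² = 21444 − 20736 = 708
r = -336 / √(744 × 708) = -336 / 725.7768 ≈ -0.4630

-0.4630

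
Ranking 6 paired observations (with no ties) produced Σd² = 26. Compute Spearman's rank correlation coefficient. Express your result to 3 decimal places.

0.257

ρ = 1 − 6Σd² / [n(n²−1)] = 1 − 6×26 / (6×35)
  = 1 − 156/210 = 1 − 0.7429 ≈ 0.257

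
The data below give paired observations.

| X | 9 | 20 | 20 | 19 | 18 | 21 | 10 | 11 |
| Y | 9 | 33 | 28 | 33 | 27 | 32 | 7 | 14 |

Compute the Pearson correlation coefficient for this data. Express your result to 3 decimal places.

n = 8, ΣX = 128, ΣY = 183, ΣX² = 2228, ΣY² = 5041, ΣXY = 3310
nΣXY − ΣXΣY = 26480 − 23424 = 3056
nΣX² − (ΣX)² = 17824 − 16384 = 1440; nΣY² − (ΣY)² = 40328 − 33489 = 6839
r = 3056 / √(1440 × 6839) = 3056 / 3138.1778 ≈ 0.974

0.974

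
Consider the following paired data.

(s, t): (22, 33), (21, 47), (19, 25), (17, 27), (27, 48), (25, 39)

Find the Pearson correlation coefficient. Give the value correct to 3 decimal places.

0.748

n = 6, Σs = 131, Σt = 219, Σs² = 2929, Σt² = 8477, Σst = 4918
nΣst − ΣsΣt = 29508 − 28689 = 819
nΣs² − (Σs)² = 17574 − 17161 = 413; nΣt² − (Σt)² = 50862 − 47961 = 2901
r = 819 / √(413 × 2901) = 819 / 1094.5835 ≈ 0.748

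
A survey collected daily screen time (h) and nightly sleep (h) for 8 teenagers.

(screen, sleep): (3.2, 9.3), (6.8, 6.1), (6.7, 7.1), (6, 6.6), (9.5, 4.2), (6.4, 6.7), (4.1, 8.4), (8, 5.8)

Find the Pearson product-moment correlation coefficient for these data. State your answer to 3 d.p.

-0.977

n = 8, Σx = 50.7, Σy = 54.2, Σx² = 349.39, Σy² = 384.4, Σxy = 322.03
nΣxy − ΣxΣy = 2576.24 − 2747.94 = -171.7
nΣx² − (Σx)² = 2795.12 − 2570.49 = 224.63; nΣy² − (Σy)² = 3075.2 − 2937.64 = 137.56
r = -171.7 / √(224.63 × 137.56) = -171.7 / 175.7843 ≈ -0.977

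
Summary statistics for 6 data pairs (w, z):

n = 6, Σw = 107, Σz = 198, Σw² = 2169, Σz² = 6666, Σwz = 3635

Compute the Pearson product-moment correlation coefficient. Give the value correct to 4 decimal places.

0.5605

r = (nΣwz − ΣwΣz) / √[(nΣw² − (Σw)²)(nΣz² − (Σz)²)]
Numerator: 6×3635 − 107×198 = 624
Denominator: √[(13014 − 11449)(39996 − 39204)] = √[1565 × 792] = 1113.3194
r = 624 / 1113.3194 ≈ 0.5605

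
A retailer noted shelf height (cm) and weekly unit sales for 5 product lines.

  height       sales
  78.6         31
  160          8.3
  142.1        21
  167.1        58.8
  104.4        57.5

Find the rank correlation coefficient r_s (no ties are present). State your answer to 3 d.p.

0.100

Rank height: 1, 4, 3, 5, 2
Rank sales: 3, 1, 2, 5, 4
d = rank(height) − rank(sales): -2, 3, 1, 0, -2; Σd² = 18
ρ = 1 − 6Σd² / [n(n²−1)] = 1 − 6×18 / (5×24) = 1 − 108/120 ≈ 0.100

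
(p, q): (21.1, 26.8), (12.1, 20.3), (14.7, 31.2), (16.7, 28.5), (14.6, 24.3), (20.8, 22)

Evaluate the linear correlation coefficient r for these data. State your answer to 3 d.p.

0.086

n = 6, Σp = 100, Σq = 153.1, Σp² = 1732.4, Σq² = 3990.51, Σpq = 2558.08
nΣpq − ΣpΣq = 15348.48 − 15310 = 38.48
nΣp² − (Σp)² = 10394.4 − 10000 = 394.4; nΣq² − (Σq)² = 23943.06 − 23439.61 = 503.45
r = 38.48 / √(394.4 × 503.45) = 38.48 / 445.6015 ≈ 0.086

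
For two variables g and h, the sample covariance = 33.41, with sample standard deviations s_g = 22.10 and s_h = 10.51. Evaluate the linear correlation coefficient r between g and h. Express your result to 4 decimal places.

0.1438

r = Cov(g,h) / (s_g · s_h) = 33.41 / (22.10 × 10.51)
  = 33.41 / 232.2710 ≈ 0.1438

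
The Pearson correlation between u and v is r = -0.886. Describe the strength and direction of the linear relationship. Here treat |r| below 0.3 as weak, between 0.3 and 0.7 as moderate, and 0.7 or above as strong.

strong negative

r = -0.886 < 0 so the relationship is negative.
|r| = 0.886, which falls in the strong range.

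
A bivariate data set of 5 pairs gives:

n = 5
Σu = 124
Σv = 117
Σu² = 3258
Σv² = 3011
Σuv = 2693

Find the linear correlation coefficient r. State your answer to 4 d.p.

r = (nΣuv − ΣuΣv) / √[(nΣu² − (Σu)²)(nΣv² − (Σv)²)]
Numerator: 5×2693 − 124×117 = -1043
Denominator: √[(16290 − 15376)(15055 − 13689)] = √[914 × 1366] = 1117.3737
r = -1043 / 1117.3737 ≈ -0.9334

-0.9334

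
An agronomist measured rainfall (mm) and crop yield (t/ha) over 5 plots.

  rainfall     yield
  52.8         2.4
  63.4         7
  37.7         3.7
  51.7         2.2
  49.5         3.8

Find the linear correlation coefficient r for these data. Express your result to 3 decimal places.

0.530

n = 5, Σx = 255.1, Σy = 19.1, Σx² = 13351.83, Σy² = 87.73, Σxy = 1011.85
nΣxy − ΣxΣy = 5059.25 − 4872.41 = 186.84
nΣx² − (Σx)² = 66759.15 − 65076.01 = 1683.14; nΣy² − (Σy)² = 438.65 − 364.81 = 73.84
r = 186.84 / √(1683.14 × 73.84) = 186.84 / 352.5380 ≈ 0.530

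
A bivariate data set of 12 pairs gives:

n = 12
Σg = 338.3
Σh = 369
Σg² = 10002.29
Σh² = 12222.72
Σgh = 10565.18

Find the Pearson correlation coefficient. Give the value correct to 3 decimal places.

0.255

r = (nΣgh − ΣgΣh) / √[(nΣg² − (Σg)²)(nΣh² − (Σh)²)]
Numerator: 12×10565.18 − 338.3×369 = 1949.46
Denominator: √[(120027.48 − 114446.89)(146672.64 − 136161)] = √[5580.59 × 10511.64] = 7659.0569
r = 1949.46 / 7659.0569 ≈ 0.255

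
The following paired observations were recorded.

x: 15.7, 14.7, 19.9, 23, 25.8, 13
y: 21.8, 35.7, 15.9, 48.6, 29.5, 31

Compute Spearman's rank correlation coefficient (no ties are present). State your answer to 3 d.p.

-0.086

Rank x: 3, 2, 4, 5, 6, 1
Rank y: 2, 5, 1, 6, 3, 4
d = rank(x) − rank(y): 1, -3, 3, -1, 3, -3; Σd² = 38
ρ = 1 − 6Σd² / [n(n²−1)] = 1 − 6×38 / (6×35) = 1 − 228/210 ≈ -0.086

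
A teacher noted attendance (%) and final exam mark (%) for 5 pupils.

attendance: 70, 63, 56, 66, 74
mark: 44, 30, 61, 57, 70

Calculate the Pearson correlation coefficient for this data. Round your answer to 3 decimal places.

n = 5, Σx = 329, Σy = 262, Σx² = 21837, Σy² = 14706, Σxy = 17328
nΣxy − ΣxΣy = 86640 − 86198 = 442
nΣx² − (Σx)² = 109185 − 108241 = 944; nΣy² − (Σy)² = 73530 − 68644 = 4886
r = 442 / √(944 × 4886) = 442 / 2147.6462 ≈ 0.206

0.206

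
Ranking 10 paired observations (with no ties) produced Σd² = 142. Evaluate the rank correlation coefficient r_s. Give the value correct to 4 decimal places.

ρ = 1 − 6Σd² / [n(n²−1)] = 1 − 6×142 / (10×99)
  = 1 − 852/990 = 1 − 0.86061 ≈ 0.1394

0.1394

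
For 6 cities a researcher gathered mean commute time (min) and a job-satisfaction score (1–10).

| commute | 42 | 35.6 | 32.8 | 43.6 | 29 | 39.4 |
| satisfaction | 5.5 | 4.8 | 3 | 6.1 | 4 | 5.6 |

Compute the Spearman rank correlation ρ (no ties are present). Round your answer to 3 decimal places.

Rank commute: 5, 3, 2, 6, 1, 4
Rank satisfaction: 4, 3, 1, 6, 2, 5
d = rank(commute) − rank(satisfaction): 1, 0, 1, 0, -1, -1; Σd² = 4
ρ = 1 − 6Σd² / [n(n²−1)] = 1 − 6×4 / (6×35) = 1 − 24/210 ≈ 0.886

0.886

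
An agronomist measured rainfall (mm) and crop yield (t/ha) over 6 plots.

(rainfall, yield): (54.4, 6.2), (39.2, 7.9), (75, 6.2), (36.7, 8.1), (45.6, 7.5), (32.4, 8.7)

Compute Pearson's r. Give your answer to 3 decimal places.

-0.903

n = 6, Σx = 283.3, Σy = 44.6, Σx² = 14597.01, Σy² = 336.84, Σxy = 2033.11
nΣxy − ΣxΣy = 12198.66 − 12635.18 = -436.52
nΣx² − (Σx)² = 87582.06 − 80258.89 = 7323.17; nΣy² − (Σy)² = 2021.04 − 1989.16 = 31.88
r = -436.52 / √(7323.17 × 31.88) = -436.52 / 483.1797 ≈ -0.903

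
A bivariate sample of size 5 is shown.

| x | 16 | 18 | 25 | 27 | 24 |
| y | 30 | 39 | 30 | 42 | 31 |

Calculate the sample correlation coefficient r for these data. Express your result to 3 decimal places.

n = 5, Σx = 110, Σy = 172, Σx² = 2510, Σy² = 6046, Σxy = 3810
nΣxy − ΣxΣy = 19050 − 18920 = 130
nΣx² − (Σx)² = 12550 − 12100 = 450; nΣy² − (Σy)² = 30230 − 29584 = 646
r = 130 / √(450 × 646) = 130 / 539.1660 ≈ 0.241

0.241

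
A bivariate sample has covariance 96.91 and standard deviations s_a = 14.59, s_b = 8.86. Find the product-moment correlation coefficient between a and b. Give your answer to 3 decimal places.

r = Cov(a,b) / (s_a · s_b) = 96.91 / (14.59 × 8.86)
  = 96.91 / 129.2674 ≈ 0.750

0.750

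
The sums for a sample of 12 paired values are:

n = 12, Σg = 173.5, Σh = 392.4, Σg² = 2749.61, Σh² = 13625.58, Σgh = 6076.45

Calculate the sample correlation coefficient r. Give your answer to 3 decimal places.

0.921

r = (nΣgh − ΣgΣh) / √[(nΣg² − (Σg)²)(nΣh² − (Σh)²)]
Numerator: 12×6076.45 − 173.5×392.4 = 4836
Denominator: √[(32995.32 − 30102.25)(163506.96 − 153977.76)] = √[2893.07 × 9529.2] = 5250.5850
r = 4836 / 5250.5850 ≈ 0.921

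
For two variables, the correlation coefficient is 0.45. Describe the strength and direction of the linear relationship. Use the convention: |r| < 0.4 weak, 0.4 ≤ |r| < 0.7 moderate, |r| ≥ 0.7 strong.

moderate positive

r = 0.45 > 0 so the relationship is positive.
|r| = 0.45, which falls in the moderate range.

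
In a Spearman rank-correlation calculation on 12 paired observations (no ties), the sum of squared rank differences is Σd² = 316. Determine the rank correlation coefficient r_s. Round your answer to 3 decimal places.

-0.105

ρ = 1 − 6Σd² / [n(n²−1)] = 1 − 6×316 / (12×143)
  = 1 − 1896/1716 = 1 − 1.1049 ≈ -0.105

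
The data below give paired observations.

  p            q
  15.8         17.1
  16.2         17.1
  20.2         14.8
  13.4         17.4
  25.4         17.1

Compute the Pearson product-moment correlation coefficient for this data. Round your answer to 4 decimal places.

-0.2998

n = 5, Σp = 91, Σq = 83.5, Σp² = 1744.84, Σq² = 1399.03, Σpq = 1513.66
nΣpq − ΣpΣq = 7568.3 − 7598.5 = -30.2
nΣp² − (Σp)² = 8724.2 − 8281 = 443.2; nΣq² − (Σq)² = 6995.15 − 6972.25 = 22.9
r = -30.2 / √(443.2 × 22.9) = -30.2 / 100.7436 ≈ -0.2998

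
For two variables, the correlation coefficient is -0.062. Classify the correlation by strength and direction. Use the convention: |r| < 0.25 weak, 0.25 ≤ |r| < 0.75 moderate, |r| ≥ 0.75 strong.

r = -0.062 < 0 so the relationship is negative.
|r| = 0.062, which falls in the weak range.

weak negative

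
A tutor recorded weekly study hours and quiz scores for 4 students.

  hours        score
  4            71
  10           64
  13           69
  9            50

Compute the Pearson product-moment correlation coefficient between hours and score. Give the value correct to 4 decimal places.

-0.1411

n = 4, Σx = 36, Σy = 254, Σx² = 366, Σy² = 16398, Σxy = 2271
nΣxy − ΣxΣy = 9084 − 9144 = -60
nΣx² − (Σx)² = 1464 − 1296 = 168; nΣy² − (Σy)² = 65592 − 64516 = 1076
r = -60 / √(168 × 1076) = -60 / 425.1682 ≈ -0.1411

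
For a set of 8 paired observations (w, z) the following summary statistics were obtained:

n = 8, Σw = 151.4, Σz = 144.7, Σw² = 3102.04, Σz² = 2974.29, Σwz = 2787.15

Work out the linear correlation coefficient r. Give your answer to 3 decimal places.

r = (nΣwz − ΣwΣz) / √[(nΣw² − (Σw)²)(nΣz² − (Σz)²)]
Numerator: 8×2787.15 − 151.4×144.7 = 389.62
Denominator: √[(24816.32 − 22921.96)(23794.32 − 20938.09)] = √[1894.36 × 2856.23] = 2326.0971
r = 389.62 / 2326.0971 ≈ 0.167

0.167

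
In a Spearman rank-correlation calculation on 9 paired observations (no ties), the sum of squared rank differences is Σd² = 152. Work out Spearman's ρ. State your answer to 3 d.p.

-0.267

ρ = 1 − 6Σd² / [n(n²−1)] = 1 − 6×152 / (9×80)
  = 1 − 912/720 = 1 − 1.2667 ≈ -0.267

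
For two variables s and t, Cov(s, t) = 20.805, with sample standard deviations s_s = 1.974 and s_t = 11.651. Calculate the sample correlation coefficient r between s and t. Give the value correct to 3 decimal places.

0.905

r = Cov(s,t) / (s_s · s_t) = 20.805 / (1.974 × 11.651)
  = 20.805 / 22.9991 ≈ 0.905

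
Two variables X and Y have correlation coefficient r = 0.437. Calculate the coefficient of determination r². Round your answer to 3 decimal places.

r² = (0.437)² = 0.191

0.191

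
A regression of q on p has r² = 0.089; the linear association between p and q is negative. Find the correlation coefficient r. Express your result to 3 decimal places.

-0.298

|r| = √0.089 = 0.298
The association is negative, so r = −0.298.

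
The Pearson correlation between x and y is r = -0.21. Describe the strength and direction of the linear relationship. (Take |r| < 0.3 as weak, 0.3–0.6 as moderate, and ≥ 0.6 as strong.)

weak negative

r = -0.21 < 0 so the relationship is negative.
|r| = 0.21, which falls in the weak range.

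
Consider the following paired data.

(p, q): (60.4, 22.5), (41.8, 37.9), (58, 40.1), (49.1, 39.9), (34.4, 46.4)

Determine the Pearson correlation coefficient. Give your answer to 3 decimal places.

n = 5, Σp = 243.7, Σq = 186.8, Σp² = 12353.57, Σq² = 7295.64, Σpq = 8824.27
nΣpq − ΣpΣq = 44121.35 − 45523.16 = -1401.81
nΣp² − (Σp)² = 61767.85 − 59389.69 = 2378.16; nΣq² − (Σq)² = 36478.2 − 34894.24 = 1583.96
r = -1401.81 / √(2378.16 × 1583.96) = -1401.81 / 1940.8530 ≈ -0.722

-0.722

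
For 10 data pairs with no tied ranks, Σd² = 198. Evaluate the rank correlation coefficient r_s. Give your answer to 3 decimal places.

ρ = 1 − 6Σd² / [n(n²−1)] = 1 − 6×198 / (10×99)
  = 1 − 1188/990 = 1 − 1.2000 ≈ -0.200

-0.200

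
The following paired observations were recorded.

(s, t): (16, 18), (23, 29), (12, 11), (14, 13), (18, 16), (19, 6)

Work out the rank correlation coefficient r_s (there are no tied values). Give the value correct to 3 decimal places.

0.371

Rank s: 3, 6, 1, 2, 4, 5
Rank t: 5, 6, 2, 3, 4, 1
d = rank(s) − rank(t): -2, 0, -1, -1, 0, 4; Σd² = 22
ρ = 1 − 6Σd² / [n(n²−1)] = 1 − 6×22 / (6×35) = 1 − 132/210 ≈ 0.371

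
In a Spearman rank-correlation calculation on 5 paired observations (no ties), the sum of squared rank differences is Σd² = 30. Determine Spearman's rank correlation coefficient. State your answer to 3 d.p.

ρ = 1 − 6Σd² / [n(n²−1)] = 1 − 6×30 / (5×24)
  = 1 − 180/120 = 1 − 1.5000 ≈ -0.500

-0.500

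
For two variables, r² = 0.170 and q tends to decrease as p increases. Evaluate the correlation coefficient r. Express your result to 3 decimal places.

|r| = √0.170 = 0.412
The association is negative, so r = −0.412.

-0.412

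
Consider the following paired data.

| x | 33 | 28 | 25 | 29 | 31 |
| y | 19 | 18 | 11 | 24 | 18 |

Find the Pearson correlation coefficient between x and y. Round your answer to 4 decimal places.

n = 5, Σx = 146, Σy = 90, Σx² = 4300, Σy² = 1706, Σxy = 2660
nΣxy − ΣxΣy = 13300 − 13140 = 160
nΣx² − (Σx)² = 21500 − 21316 = 184; nΣy² − (Σy)² = 8530 − 8100 = 430
r = 160 / √(184 × 430) = 160 / 281.2828 ≈ 0.5688

0.5688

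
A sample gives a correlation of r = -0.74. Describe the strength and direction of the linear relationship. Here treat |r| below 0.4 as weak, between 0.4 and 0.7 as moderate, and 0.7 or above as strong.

r = -0.74 < 0 so the relationship is negative.
|r| = 0.74, which falls in the strong range.

strong negative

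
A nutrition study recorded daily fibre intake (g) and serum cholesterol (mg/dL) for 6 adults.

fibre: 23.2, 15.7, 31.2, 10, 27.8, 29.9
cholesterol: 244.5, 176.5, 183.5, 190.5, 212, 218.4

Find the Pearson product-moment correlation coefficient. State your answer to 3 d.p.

n = 6, Σx = 137.8, Σy = 1225.4, Σx² = 3525.02, Σy² = 253537.56, Σxy = 28497.41
nΣxy − ΣxΣy = 170984.46 − 168860.12 = 2124.34
nΣx² − (Σx)² = 21150.12 − 18988.84 = 2161.28; nΣy² − (Σy)² = 1521225.36 − 1501605.16 = 19620.2
r = 2124.34 / √(2161.28 × 19620.2) = 2124.34 / 6511.8926 ≈ 0.326

0.326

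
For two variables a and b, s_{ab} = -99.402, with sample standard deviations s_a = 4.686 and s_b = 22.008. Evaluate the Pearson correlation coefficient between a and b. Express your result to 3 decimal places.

-0.964

r = Cov(a,b) / (s_a · s_b) = -99.402 / (4.686 × 22.008)
  = -99.402 / 103.1295 ≈ -0.964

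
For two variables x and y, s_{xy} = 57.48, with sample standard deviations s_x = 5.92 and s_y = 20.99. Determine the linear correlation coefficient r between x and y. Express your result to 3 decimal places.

r = Cov(x,y) / (s_x · s_y) = 57.48 / (5.92 × 20.99)
  = 57.48 / 124.2608 ≈ 0.463

0.463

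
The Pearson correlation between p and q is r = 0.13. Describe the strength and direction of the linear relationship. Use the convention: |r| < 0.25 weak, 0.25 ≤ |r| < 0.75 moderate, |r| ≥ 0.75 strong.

r = 0.13 > 0 so the relationship is positive.
|r| = 0.13, which falls in the weak range.

weak positive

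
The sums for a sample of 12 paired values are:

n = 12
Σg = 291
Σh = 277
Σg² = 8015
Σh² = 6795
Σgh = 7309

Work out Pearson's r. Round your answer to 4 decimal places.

r = (nΣgh − ΣgΣh) / √[(nΣg² − (Σg)²)(nΣh² − (Σh)²)]
Numerator: 12×7309 − 291×277 = 7101
Denominator: √[(96180 − 84681)(81540 − 76729)] = √[11499 × 4811] = 7437.8551
r = 7101 / 7437.8551 ≈ 0.9547

0.9547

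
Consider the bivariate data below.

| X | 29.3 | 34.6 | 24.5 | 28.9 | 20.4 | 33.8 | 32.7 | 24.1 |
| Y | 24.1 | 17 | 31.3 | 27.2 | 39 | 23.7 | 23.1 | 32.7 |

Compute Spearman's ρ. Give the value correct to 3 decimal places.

Rank X: 5, 8, 3, 4, 1, 7, 6, 2
Rank Y: 4, 1, 6, 5, 8, 3, 2, 7
d = rank(X) − rank(Y): 1, 7, -3, -1, -7, 4, 4, -5; Σd² = 166
ρ = 1 − 6Σd² / [n(n²−1)] = 1 − 6×166 / (8×63) = 1 − 996/504 ≈ -0.976

-0.976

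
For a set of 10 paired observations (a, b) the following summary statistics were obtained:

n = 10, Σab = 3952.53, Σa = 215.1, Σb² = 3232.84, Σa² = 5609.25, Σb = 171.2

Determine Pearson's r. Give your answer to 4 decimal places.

r = (nΣab − ΣaΣb) / √[(nΣa² − (Σa)²)(nΣb² − (Σb)²)]
Numerator: 10×3952.53 − 215.1×171.2 = 2700.18
Denominator: √[(56092.5 − 46268.01)(32328.4 − 29309.44)] = √[9824.49 × 3018.96] = 5446.0759
r = 2700.18 / 5446.0759 ≈ 0.4958

0.4958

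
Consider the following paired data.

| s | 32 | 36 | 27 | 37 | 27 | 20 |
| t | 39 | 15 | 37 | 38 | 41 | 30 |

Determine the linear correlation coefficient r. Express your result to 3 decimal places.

-0.213

n = 6, Σs = 179, Σt = 200, Σs² = 5547, Σt² = 7140, Σst = 5900
nΣst − ΣsΣt = 35400 − 35800 = -400
nΣs² − (Σs)² = 33282 − 32041 = 1241; nΣt² − (Σt)² = 42840 − 40000 = 2840
r = -400 / √(1241 × 2840) = -400 / 1877.3492 ≈ -0.213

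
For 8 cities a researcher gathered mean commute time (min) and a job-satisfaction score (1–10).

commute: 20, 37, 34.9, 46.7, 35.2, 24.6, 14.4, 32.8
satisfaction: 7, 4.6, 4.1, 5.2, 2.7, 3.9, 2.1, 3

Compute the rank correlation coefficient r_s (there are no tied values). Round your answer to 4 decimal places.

Rank commute: 2, 7, 5, 8, 6, 3, 1, 4
Rank satisfaction: 8, 6, 5, 7, 2, 4, 1, 3
d = rank(commute) − rank(satisfaction): -6, 1, 0, 1, 4, -1, 0, 1; Σd² = 56
ρ = 1 − 6Σd² / [n(n²−1)] = 1 − 6×56 / (8×63) = 1 − 336/504 ≈ 0.3333

0.3333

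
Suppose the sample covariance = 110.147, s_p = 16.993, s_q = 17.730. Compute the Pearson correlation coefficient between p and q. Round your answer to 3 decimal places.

0.366

r = Cov(p,q) / (s_p · s_q) = 110.147 / (16.993 × 17.730)
  = 110.147 / 301.2859 ≈ 0.366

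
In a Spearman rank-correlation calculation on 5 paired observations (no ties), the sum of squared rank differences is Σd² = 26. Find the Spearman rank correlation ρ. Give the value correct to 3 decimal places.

-0.300

ρ = 1 − 6Σd² / [n(n²−1)] = 1 − 6×26 / (5×24)
  = 1 − 156/120 = 1 − 1.3000 ≈ -0.300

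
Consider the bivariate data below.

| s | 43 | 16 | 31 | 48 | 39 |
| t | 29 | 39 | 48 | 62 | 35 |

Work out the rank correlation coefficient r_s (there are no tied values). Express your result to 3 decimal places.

0.100

Rank s: 4, 1, 2, 5, 3
Rank t: 1, 3, 4, 5, 2
d = rank(s) − rank(t): 3, -2, -2, 0, 1; Σd² = 18
ρ = 1 − 6Σd² / [n(n²−1)] = 1 − 6×18 / (5×24) = 1 − 108/120 ≈ 0.100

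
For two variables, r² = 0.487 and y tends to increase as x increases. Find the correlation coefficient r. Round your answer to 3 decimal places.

|r| = √0.487 = 0.698
The association is positive, so r = 0.698.

0.698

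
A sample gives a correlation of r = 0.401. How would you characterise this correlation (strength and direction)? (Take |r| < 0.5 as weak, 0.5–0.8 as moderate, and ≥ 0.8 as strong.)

weak positive

r = 0.401 > 0 so the relationship is positive.
|r| = 0.401, which falls in the weak range.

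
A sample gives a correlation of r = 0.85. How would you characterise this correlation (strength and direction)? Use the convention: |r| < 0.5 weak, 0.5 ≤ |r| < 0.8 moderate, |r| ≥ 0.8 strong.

strong positive

r = 0.85 > 0 so the relationship is positive.
|r| = 0.85, which falls in the strong range.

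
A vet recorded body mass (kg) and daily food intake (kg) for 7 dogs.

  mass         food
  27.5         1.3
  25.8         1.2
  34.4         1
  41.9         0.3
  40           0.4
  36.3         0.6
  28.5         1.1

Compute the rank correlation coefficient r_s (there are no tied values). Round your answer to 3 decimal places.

-0.964

Rank mass: 2, 1, 4, 7, 6, 5, 3
Rank food: 7, 6, 4, 1, 2, 3, 5
d = rank(mass) − rank(food): -5, -5, 0, 6, 4, 2, -2; Σd² = 110
ρ = 1 − 6Σd² / [n(n²−1)] = 1 − 6×110 / (7×48) = 1 − 660/336 ≈ -0.964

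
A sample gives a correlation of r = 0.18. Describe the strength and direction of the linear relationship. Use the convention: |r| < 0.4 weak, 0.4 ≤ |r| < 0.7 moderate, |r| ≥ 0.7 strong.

weak positive

r = 0.18 > 0 so the relationship is positive.
|r| = 0.18, which falls in the weak range.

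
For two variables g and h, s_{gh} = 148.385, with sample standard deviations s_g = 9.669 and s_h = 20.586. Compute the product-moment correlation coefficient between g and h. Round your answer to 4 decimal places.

0.7455

r = Cov(g,h) / (s_g · s_h) = 148.385 / (9.669 × 20.586)
  = 148.385 / 199.0460 ≈ 0.7455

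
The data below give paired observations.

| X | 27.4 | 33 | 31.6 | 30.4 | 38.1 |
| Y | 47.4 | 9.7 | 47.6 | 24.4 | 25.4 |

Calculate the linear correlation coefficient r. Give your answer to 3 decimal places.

n = 5, ΣX = 160.5, ΣY = 154.5, ΣX² = 5214.09, ΣY² = 5847.13, ΣXY = 4832.52
nΣXY − ΣXΣY = 24162.6 − 24797.25 = -634.65
nΣX² − (ΣX)² = 26070.45 − 25760.25 = 310.2; nΣY² − (ΣY)² = 29235.65 − 23870.25 = 5365.4
r = -634.65 / √(310.2 × 5365.4) = -634.65 / 1290.0958 ≈ -0.492

-0.492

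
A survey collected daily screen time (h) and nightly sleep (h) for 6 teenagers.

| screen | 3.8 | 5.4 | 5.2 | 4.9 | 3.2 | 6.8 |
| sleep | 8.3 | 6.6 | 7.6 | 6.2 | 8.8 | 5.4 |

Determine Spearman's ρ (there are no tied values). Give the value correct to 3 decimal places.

Rank screen: 2, 5, 4, 3, 1, 6
Rank sleep: 5, 3, 4, 2, 6, 1
d = rank(screen) − rank(sleep): -3, 2, 0, 1, -5, 5; Σd² = 64
ρ = 1 − 6Σd² / [n(n²−1)] = 1 − 6×64 / (6×35) = 1 − 384/210 ≈ -0.829

-0.829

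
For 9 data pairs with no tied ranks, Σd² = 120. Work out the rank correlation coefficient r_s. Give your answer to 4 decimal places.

ρ = 1 − 6Σd² / [n(n²−1)] = 1 − 6×120 / (9×80)
  = 1 − 720/720 = 1 − 1.00000 ≈ 0.0000

0.0000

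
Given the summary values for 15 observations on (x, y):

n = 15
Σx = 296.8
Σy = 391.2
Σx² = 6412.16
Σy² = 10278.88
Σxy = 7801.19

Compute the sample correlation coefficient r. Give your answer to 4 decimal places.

r = (nΣxy − ΣxΣy) / √[(nΣx² − (Σx)²)(nΣy² − (Σy)²)]
Numerator: 15×7801.19 − 296.8×391.2 = 909.69
Denominator: √[(96182.4 − 88090.24)(154183.2 − 153037.44)] = √[8092.16 × 1145.76] = 3044.9422
r = 909.69 / 3044.9422 ≈ 0.2988

0.2988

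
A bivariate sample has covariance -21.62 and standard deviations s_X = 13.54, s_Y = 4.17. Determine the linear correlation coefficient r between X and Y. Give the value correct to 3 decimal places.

r = Cov(X,Y) / (s_X · s_Y) = -21.62 / (13.54 × 4.17)
  = -21.62 / 56.4618 ≈ -0.383

-0.383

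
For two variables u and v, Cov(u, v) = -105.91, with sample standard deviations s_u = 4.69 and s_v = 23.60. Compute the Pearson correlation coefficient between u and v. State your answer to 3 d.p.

r = Cov(u,v) / (s_u · s_v) = -105.91 / (4.69 × 23.60)
  = -105.91 / 110.6840 ≈ -0.957

-0.957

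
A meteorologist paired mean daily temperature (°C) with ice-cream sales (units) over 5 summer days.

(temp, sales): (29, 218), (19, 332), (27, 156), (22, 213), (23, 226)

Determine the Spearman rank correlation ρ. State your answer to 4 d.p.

Rank temp: 5, 1, 4, 2, 3
Rank sales: 3, 5, 1, 2, 4
d = rank(temp) − rank(sales): 2, -4, 3, 0, -1; Σd² = 30
ρ = 1 − 6Σd² / [n(n²−1)] = 1 − 6×30 / (5×24) = 1 − 180/120 ≈ -0.5000

-0.5000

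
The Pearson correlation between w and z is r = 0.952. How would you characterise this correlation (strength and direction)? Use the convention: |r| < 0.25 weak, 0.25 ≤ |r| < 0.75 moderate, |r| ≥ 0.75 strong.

r = 0.952 > 0 so the relationship is positive.
|r| = 0.952, which falls in the strong range.

strong positive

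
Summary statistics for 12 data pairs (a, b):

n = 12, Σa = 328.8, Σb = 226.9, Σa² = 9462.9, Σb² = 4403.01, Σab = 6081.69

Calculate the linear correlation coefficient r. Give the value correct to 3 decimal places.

r = (nΣab − ΣaΣb) / √[(nΣa² − (Σa)²)(nΣb² − (Σb)²)]
Numerator: 12×6081.69 − 328.8×226.9 = -1624.44
Denominator: √[(113554.8 − 108109.44)(52836.12 − 51483.61)] = √[5445.36 × 1352.51] = 2713.8356
r = -1624.44 / 2713.8356 ≈ -0.599

-0.599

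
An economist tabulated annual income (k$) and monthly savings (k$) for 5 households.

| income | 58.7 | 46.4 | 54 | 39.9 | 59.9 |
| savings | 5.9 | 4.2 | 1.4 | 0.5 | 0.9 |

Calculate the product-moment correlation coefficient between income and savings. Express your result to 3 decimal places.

n = 5, Σx = 258.9, Σy = 12.9, Σx² = 13694.67, Σy² = 55.47, Σxy = 690.67
nΣxy − ΣxΣy = 3453.35 − 3339.81 = 113.54
nΣx² − (Σx)² = 68473.35 − 67029.21 = 1444.14; nΣy² − (Σy)² = 277.35 − 166.41 = 110.94
r = 113.54 / √(1444.14 × 110.94) = 113.54 / 400.2660 ≈ 0.284

0.284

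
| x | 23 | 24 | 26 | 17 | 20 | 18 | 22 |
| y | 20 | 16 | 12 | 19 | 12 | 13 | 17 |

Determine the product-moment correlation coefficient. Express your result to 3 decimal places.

n = 7, Σx = 150, Σy = 109, Σx² = 3278, Σy² = 1763, Σxy = 2327
nΣxy − ΣxΣy = 16289 − 16350 = -61
nΣx² − (Σx)² = 22946 − 22500 = 446; nΣy² − (Σy)² = 12341 − 11881 = 460
r = -61 / √(446 × 460) = -61 / 452.9459 ≈ -0.135

-0.135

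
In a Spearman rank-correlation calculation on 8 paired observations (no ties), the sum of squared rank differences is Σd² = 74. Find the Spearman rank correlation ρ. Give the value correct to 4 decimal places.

ρ = 1 − 6Σd² / [n(n²−1)] = 1 − 6×74 / (8×63)
  = 1 − 444/504 = 1 − 0.88095 ≈ 0.1190

0.1190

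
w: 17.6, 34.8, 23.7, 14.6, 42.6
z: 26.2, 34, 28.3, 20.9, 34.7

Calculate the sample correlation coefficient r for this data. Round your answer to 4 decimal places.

0.9496

n = 5, Σw = 133.3, Σz = 144.1, Σw² = 4110.41, Σz² = 4284.23, Σwz = 4098.39
nΣwz − ΣwΣz = 20491.95 − 19208.53 = 1283.42
nΣw² − (Σw)² = 20552.05 − 17768.89 = 2783.16; nΣz² − (Σz)² = 21421.15 − 20764.81 = 656.34
r = 1283.42 / √(2783.16 × 656.34) = 1283.42 / 1351.5544 ≈ 0.9496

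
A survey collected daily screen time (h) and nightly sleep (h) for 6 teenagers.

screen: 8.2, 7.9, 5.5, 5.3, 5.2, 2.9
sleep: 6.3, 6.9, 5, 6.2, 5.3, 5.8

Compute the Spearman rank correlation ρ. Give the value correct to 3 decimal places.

Rank screen: 6, 5, 4, 3, 2, 1
Rank sleep: 5, 6, 1, 4, 2, 3
d = rank(screen) − rank(sleep): 1, -1, 3, -1, 0, -2; Σd² = 16
ρ = 1 − 6Σd² / [n(n²−1)] = 1 − 6×16 / (6×35) = 1 − 96/210 ≈ 0.543

0.543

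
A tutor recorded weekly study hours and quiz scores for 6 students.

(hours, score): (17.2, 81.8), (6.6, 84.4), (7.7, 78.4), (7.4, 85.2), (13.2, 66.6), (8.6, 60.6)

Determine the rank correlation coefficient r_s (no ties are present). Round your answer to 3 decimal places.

-0.543

Rank hours: 6, 1, 3, 2, 5, 4
Rank score: 4, 5, 3, 6, 2, 1
d = rank(hours) − rank(score): 2, -4, 0, -4, 3, 3; Σd² = 54
ρ = 1 − 6Σd² / [n(n²−1)] = 1 − 6×54 / (6×35) = 1 − 324/210 ≈ -0.543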